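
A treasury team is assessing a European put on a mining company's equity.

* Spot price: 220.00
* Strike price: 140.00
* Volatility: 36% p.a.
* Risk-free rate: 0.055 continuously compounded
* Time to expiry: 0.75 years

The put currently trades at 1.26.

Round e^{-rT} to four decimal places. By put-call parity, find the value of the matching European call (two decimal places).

e^(−rT) = e^(−0.055·0.75) = 0.9596
Put-call parity: C − P = S − K·e^(−rT) = 220 − 140·0.9596 = 220 − 134.3440 = 85.6560
C = P + (C − P) = 1.26 + (85.6560) = 86.9160

86.92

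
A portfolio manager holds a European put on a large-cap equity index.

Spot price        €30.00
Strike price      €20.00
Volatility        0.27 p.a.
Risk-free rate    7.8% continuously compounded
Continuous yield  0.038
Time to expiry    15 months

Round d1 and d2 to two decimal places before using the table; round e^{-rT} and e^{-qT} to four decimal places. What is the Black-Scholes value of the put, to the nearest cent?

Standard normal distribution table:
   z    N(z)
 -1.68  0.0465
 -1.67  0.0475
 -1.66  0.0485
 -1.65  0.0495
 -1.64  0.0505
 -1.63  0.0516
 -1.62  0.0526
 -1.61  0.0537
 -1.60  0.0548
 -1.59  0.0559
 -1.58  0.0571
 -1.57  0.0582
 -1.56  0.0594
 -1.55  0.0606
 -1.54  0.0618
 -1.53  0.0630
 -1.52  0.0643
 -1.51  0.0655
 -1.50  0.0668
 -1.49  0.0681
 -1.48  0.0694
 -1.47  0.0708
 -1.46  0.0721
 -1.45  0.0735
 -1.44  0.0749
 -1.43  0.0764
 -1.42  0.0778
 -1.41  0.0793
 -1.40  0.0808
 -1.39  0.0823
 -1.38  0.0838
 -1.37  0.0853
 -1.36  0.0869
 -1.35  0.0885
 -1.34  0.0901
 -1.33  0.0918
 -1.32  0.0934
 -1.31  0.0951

σ√T = 0.27 × 1.1180 = 0.3019
d₁ = [ln(30/20) + (0.078 − 0.038 + 0.27²/2)·1.25] / 0.3019 = [0.4055 + 0.0956] / 0.3019 = 1.6598 which rounds to 1.66
d₂ = d₁ − σ√T = 1.6598 − 0.3019 = 1.3579 which rounds to 1.36
e^(−qT) = e^(−0.038·1.25) = 0.9536;  e^(−rT) = e^(−0.078·1.25) = 0.9071
N(−d₂) = N(-1.36) = 0.0869;  N(−d₁) = N(-1.66) = 0.0485
P = 20·0.9071·0.0869 − 30·0.9536·0.0485 = 1.5765 − 1.3875 = 0.1891

€0.19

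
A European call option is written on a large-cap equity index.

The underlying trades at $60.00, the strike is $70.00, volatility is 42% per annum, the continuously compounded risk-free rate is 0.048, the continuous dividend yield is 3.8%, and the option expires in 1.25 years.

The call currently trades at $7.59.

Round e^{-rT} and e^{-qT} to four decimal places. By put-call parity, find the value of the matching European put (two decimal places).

exp(−qT) = exp(−0.038·1.25) = 0.9536;  exp(−rT) = exp(−0.048·1.25) = 0.9418
Put-call parity: C − P = S·e^(−qT) − K·e^(−rT) = 60·0.9536 − 70·0.9418 = 57.2160 − 65.9260 = -8.7100
P = C − (C − P) = 7.59 − (-8.7100) = 16.3000

$16.30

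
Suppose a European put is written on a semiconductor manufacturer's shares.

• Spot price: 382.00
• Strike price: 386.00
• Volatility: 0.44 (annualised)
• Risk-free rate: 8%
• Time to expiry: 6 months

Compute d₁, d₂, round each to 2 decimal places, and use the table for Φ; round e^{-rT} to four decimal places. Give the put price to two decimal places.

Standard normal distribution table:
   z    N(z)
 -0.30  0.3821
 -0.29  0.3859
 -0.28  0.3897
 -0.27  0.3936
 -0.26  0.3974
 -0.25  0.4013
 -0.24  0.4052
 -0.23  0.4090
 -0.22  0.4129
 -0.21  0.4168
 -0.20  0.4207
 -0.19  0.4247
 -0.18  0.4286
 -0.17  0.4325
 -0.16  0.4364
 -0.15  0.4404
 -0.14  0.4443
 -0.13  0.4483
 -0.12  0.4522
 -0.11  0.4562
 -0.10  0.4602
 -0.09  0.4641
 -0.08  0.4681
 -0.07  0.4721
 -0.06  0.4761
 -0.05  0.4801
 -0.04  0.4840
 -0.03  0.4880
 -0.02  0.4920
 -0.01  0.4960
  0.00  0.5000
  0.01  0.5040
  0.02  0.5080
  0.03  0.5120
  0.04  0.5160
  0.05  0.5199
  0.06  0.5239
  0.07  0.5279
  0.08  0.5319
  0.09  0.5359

σ√T = 0.44·√0.5 = 0.3111
d₁ = [ln(382/386) + (0.08 + ½·0.44²)·0.5] / (σ√T) = (-0.0104 + 0.0884) / 0.3111 = 0.2506 which rounds to 0.25
d₂ = 0.2506 − 0.3111 = -0.0605 which rounds to -0.06
exp(−rT) = exp(−0.08·0.5) = 0.9608
N(−d₂) = N(0.06) = 0.5239;  N(−d₁) = N(-0.25) = 0.4013
P = 386·0.9608·0.5239 − 382·0.4013 = 194.2982 − 153.2966 = 41.0016

41.00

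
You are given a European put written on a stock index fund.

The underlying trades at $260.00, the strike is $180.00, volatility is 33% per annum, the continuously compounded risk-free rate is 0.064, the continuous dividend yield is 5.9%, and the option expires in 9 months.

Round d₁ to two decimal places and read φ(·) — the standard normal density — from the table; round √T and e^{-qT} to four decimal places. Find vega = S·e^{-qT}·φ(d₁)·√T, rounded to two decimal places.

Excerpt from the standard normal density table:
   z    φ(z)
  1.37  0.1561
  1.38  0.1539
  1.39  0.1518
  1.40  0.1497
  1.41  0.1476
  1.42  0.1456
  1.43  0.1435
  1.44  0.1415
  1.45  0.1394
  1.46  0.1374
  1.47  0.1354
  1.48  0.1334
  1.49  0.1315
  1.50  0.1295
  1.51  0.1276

σ√T = 0.33·√0.75 = 0.2858
ln(S/K) + (r − q + σ²/2)T = ln(260/180) + (0.064 − 0.059 + 0.33²/2)·0.75 = 0.3677 + 0.0446 = 0.4123
d₁ = 0.4123 / 0.2858 = 1.4427 → 1.44
√T = √0.75 = 0.8660
φ(d₁) = φ(1.44) = 0.1415
exp(−qT) = exp(−0.059·0.75) = 0.9567
vega = S·exp(−qT)·φ(d₁)·√T = 260·0.9567·0.1415·0.8660 = 30.4806

30.48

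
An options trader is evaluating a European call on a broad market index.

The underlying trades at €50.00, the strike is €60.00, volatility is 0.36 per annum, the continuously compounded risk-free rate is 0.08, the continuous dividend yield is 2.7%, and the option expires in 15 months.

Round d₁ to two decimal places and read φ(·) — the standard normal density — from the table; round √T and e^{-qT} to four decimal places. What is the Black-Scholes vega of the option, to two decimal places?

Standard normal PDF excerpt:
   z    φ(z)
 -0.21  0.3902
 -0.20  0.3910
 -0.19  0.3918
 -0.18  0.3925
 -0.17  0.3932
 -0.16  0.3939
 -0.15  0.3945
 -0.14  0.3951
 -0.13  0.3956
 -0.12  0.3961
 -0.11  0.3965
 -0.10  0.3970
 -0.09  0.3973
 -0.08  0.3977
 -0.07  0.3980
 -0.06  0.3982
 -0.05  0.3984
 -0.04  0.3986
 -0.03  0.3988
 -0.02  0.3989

21.47

T = 1.25;  σ√T = 0.4025
d₁ = [ln(50/60) + (0.08 − 0.027 + 0.36²/2)·1.25] / 0.4025 = [-0.1823 + 0.1472] / 0.4025 = -0.0871 → -0.09
√T = √1.25 = 1.1180
φ(d₁) = φ(-0.09) = 0.3973
e^(−qT) = e^(−0.027·1.25) = 0.9668
vega = S·e^(−qT)·φ(d₁)·√T = 50·0.9668·0.3973·1.1180 = 21.4717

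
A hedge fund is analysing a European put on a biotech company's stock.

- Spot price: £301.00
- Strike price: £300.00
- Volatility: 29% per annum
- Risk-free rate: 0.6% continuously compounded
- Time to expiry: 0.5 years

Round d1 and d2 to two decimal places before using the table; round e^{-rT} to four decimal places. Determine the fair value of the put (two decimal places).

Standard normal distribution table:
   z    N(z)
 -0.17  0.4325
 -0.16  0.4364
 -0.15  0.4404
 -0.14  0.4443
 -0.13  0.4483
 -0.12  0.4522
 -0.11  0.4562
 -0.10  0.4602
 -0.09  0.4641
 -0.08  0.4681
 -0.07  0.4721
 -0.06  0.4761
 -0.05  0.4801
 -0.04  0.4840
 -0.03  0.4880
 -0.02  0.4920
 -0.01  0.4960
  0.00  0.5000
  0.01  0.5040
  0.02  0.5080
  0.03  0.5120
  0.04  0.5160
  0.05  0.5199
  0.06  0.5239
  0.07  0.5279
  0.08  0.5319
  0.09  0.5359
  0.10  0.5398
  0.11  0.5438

£22.96

σ√T = 0.29 × 0.7071 = 0.2051
ln(S/K) + (r + σ²/2)T = ln(301/300) + (0.006 + 0.29²/2)·0.5 = 0.0033 + 0.0240 = 0.0274
d₁ = 0.0274 / 0.2051 = 0.1334 ≈ 0.13
d₂ = d₁ − σ√T = 0.1334 − 0.2051 = -0.0717 ≈ -0.07
e^(−rT) = e^(−0.006·0.5) = 0.9970
N(−d₂) = N(0.07) = 0.5279;  N(−d₁) = N(-0.13) = 0.4483
P = 300·0.9970·0.5279 − 301·0.4483 = 157.8949 − 134.9383 = 22.9566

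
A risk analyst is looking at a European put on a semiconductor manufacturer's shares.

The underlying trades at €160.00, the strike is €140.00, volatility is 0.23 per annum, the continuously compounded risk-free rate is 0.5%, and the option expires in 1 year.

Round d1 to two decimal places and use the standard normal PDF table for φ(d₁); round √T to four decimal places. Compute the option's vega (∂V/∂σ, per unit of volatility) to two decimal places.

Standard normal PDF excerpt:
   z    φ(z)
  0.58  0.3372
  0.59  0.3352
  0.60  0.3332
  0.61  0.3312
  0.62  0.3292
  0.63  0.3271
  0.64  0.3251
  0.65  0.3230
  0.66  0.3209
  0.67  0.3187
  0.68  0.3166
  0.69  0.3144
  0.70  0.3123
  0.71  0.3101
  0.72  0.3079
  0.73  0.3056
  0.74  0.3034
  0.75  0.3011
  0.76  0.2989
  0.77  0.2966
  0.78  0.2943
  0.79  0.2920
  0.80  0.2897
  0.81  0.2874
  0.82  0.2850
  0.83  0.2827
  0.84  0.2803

σ√T = 0.23 × 1.0000 = 0.2300
d₁ = [ln(160/140) + (0.005 + ½·0.23²)·1] / (σ√T) = (0.1335 + 0.0314) / 0.2300 = 0.7173 → 0.72
√T = √1 = 1.0000
φ(d₁) = φ(0.72) = 0.3079
vega = S·φ(d₁)·√T = 160·0.3079·1.0000 = 49.2640
(The call has the same vega.)

49.26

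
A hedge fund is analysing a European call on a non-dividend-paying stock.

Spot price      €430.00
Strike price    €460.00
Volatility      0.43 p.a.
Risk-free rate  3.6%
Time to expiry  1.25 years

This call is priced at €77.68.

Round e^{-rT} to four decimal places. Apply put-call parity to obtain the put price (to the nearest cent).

exp(−rT) = exp(−0.036·1.25) = 0.9560
Put-call parity: C − P = S − K·e^(−rT) = 430 − 460·0.9560 = 430 − 439.7600 = -9.7600
P = C − (C − P) = 77.68 − (-9.7600) = 87.4400

€87.44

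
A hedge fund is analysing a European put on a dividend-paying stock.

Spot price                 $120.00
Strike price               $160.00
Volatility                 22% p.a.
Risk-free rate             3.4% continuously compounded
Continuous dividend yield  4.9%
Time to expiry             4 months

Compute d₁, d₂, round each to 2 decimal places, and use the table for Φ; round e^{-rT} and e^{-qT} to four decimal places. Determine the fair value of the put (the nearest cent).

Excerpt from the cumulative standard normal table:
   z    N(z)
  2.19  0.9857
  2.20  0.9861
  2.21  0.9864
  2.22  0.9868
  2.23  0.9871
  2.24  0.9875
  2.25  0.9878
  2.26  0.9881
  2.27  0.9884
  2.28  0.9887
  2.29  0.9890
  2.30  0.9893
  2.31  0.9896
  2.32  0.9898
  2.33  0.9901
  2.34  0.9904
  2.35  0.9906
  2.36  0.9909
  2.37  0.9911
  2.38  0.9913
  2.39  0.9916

σ√T = 0.22·√0.3333 = 0.1270
d₁ = [ln(120/160) + (0.034 − 0.049 + 0.22²/2)·0.3333] / 0.1270 = [-0.2877 + 0.0031] / 0.1270 = -2.2408 → -2.24
d₂ = d₁ − σ√T = -2.2408 − 0.1270 = -2.3678 → -2.37
exp(−qT) = exp(−0.049·0.3333) = 0.9838;  exp(−rT) = exp(−0.034·0.3333) = 0.9887
P = 160·0.9887·N(2.37) − 120·0.9838·N(2.24) = 160·0.9887·0.9911 − 120·0.9838·0.9875 = 156.7841 − 116.5803 = 40.2038

$40.20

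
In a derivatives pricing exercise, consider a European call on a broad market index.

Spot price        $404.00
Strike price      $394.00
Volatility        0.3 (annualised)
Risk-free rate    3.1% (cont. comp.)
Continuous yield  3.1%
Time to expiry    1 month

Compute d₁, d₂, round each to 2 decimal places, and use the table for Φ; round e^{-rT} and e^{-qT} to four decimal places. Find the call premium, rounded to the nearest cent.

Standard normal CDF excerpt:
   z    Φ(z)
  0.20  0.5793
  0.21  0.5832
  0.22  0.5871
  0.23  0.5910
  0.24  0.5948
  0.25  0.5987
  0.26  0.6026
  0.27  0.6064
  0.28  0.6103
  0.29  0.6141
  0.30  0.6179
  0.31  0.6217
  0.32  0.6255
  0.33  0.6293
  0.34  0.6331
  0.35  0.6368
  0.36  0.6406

σ√T = 0.3·√0.08333 = 0.0866
d₁ = [ln(404/394) + (0.031 − 0.031 + 0.3²/2)·0.08333] / 0.0866 = [0.0251 + 0.0037] / 0.0866 = 0.3327 → 0.33
d₂ = d₁ − σ√T = 0.3327 − 0.0866 = 0.2461 → 0.25
exp(−qT) = exp(−0.031·0.08333) = 0.9974;  exp(−rT) = exp(−0.031·0.08333) = 0.9974
N(d₁) = N(0.33) = 0.6293;  N(d₂) = N(0.25) = 0.5987
C = 404·0.9974·0.6293 − 394·0.9974·0.5987 = 253.5762 − 235.2745 = 18.3017

$18.30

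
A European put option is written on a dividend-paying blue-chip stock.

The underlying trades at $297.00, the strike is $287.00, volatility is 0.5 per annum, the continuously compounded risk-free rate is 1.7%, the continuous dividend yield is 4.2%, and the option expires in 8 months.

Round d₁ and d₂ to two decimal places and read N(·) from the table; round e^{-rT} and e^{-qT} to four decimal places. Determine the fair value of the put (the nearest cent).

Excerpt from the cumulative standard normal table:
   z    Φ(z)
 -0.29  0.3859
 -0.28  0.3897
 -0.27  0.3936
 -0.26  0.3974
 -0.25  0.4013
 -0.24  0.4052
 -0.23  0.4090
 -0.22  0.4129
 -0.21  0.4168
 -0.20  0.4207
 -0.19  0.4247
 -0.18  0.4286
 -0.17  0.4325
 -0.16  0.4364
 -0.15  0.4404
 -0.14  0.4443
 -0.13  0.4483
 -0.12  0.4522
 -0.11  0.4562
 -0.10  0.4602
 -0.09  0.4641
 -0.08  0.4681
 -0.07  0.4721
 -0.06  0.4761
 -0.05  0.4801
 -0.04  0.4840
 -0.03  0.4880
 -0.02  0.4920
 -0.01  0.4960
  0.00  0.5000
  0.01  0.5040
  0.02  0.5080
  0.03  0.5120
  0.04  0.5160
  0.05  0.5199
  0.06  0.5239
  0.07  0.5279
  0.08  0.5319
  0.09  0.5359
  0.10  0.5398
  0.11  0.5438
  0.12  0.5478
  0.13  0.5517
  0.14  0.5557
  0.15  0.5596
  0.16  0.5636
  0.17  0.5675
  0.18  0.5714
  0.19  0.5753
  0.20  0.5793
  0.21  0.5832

σ√T = 0.5·√0.6667 = 0.4082
ln(S/K) + (r − q + σ²/2)T = ln(297/287) + (0.017 − 0.042 + 0.5²/2)·0.6667 = 0.0342 + 0.0667 = 0.1009
d₁ = 0.1009 / 0.4082 = 0.2472 which rounds to 0.25
d₂ = d₁ − σ√T = 0.2472 − 0.4082 = -0.1611 which rounds to -0.16
exp(−qT) = exp(−0.042·0.6667) = 0.9724;  exp(−rT) = exp(−0.017·0.6667) = 0.9887
N(−d₂) = N(0.16) = 0.5636;  N(−d₁) = N(-0.25) = 0.4013
P = 287·0.9887·0.5636 − 297·0.9724·0.4013 = 159.9254 − 115.8966 = 44.0288

$44.03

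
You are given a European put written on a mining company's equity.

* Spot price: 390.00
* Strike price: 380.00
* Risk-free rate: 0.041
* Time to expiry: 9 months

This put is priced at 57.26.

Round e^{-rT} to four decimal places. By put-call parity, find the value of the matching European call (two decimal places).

exp(−rT) = exp(−0.041·0.75) = 0.9697
Put-call parity: C − P = S − K·e^(−rT) = 390 − 380·0.9697 = 390 − 368.4860 = 21.5140
C = P + (C − P) = 57.26 + (21.5140) = 78.7740

78.77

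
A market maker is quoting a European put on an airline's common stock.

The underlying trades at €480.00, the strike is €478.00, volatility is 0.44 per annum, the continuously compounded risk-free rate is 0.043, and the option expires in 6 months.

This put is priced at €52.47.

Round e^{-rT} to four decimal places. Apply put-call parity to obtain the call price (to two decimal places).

€64.65

exp(−rT) = exp(−0.043·0.5) = 0.9787
Put-call parity: C − P = S − K·e^(−rT) = 480 − 478·0.9787 = 480 − 467.8186 = 12.1814
C = P + (C − P) = 52.47 + (12.1814) = 64.6514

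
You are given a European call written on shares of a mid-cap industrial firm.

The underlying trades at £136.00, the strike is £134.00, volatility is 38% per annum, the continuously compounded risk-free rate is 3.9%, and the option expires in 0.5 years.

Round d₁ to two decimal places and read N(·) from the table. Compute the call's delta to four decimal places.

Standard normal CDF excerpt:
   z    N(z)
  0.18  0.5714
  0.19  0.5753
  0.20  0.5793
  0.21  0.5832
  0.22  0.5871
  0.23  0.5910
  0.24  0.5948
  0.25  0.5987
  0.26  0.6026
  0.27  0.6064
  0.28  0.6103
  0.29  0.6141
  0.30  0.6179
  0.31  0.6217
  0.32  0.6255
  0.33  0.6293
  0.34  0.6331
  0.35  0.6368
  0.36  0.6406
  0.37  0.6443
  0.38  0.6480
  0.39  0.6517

σ√T = 0.38 × 0.7071 = 0.2687
ln(S/K) + (r + σ²/2)T = ln(136/134) + (0.039 + 0.38²/2)·0.5 = 0.0148 + 0.0556 = 0.0704
d₁ = 0.0704 / 0.2687 = 0.2621 → 0.26
N(d₁) = N(0.26) = 0.6026
Δ_call = N(d₁) = 0.6026

0.6026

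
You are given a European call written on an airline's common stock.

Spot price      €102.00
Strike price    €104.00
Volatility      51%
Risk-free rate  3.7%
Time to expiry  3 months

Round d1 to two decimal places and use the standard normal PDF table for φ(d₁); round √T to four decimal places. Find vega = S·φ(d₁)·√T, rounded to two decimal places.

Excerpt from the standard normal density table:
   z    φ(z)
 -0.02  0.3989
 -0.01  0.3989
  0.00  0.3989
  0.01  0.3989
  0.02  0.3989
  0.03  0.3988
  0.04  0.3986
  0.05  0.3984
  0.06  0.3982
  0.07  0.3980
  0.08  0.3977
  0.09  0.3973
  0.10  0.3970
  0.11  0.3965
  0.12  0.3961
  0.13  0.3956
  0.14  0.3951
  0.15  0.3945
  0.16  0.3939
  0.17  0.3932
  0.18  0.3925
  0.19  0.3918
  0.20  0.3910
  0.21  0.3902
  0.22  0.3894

20.26

σ√T = 0.51 × 0.5000 = 0.2550
d₁ = [ln(102/104) + (0.037 + 0.51²/2)·0.25] / 0.2550 = [-0.0194 + 0.0418] / 0.2550 = 0.0876 ⇒ 0.09
√T = √0.25 = 0.5000
φ(d₁) = φ(0.09) = 0.3973
vega = S·φ(d₁)·√T = 102·0.3973·0.5000 = 20.2623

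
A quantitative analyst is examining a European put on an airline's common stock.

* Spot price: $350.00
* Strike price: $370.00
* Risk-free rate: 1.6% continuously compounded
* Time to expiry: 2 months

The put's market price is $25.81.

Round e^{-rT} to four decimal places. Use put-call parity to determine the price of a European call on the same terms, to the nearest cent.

$6.81

e^(−rT) = e^(−0.016·0.1667) = 0.9973
Put-call parity: C − P = S − K·e^(−rT) = 350 − 370·0.9973 = 350 − 369.0010 = -19.0010
C = P + (C − P) = 25.81 + (-19.0010) = 6.8090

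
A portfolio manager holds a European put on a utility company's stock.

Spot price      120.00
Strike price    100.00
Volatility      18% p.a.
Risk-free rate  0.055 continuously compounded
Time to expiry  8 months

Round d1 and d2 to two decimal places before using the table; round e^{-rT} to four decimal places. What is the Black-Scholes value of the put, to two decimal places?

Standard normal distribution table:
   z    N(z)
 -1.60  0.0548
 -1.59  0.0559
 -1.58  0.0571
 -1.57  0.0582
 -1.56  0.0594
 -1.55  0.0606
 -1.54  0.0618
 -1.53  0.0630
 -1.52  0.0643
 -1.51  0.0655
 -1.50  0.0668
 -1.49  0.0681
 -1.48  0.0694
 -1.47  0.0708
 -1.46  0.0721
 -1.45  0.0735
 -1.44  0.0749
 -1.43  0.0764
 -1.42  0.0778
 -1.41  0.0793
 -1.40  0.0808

σ√T = 0.18 × 0.8165 = 0.1470
d₁ = [ln(120/100) + (0.055 + 0.18²/2)·0.6667] / 0.1470 = [0.1823 + 0.0475] / 0.1470 = 1.5635 ⇒ 1.56
d₂ = d₁ − σ√T = 1.5635 − 0.1470 = 1.4165 ⇒ 1.42
e^(−rT) = e^(−0.055·0.6667) = 0.9640
P = 100·0.9640·N(-1.42) − 120·N(-1.56) = 100·0.9640·0.0778 − 120·0.0594 = 7.4999 − 7.1280 = 0.3719

0.37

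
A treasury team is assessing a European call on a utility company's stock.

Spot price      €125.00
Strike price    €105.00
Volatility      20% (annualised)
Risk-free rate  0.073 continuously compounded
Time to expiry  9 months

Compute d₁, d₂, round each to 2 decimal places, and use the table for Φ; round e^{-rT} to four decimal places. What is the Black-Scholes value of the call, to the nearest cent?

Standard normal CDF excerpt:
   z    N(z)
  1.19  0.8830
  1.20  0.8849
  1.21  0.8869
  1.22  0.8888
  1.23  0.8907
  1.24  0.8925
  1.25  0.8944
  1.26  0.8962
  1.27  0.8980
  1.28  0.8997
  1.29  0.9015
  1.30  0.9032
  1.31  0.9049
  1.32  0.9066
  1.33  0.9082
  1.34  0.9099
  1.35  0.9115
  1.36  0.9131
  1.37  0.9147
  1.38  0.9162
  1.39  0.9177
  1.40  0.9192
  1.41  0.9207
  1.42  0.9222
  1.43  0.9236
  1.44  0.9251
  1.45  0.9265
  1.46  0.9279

€26.37

σ√T = 0.2 × 0.8660 = 0.1732
d₁ = [ln(125/105) + (0.073 + ½·0.2²)·0.75] / (σ√T) = (0.1744 + 0.0698) / 0.1732 = 1.4093 ≈ 1.41
d₂ = 1.4093 − 0.1732 = 1.2361 ≈ 1.24
e^(−rT) = e^(−0.073·0.75) = 0.9467
N(d₁) = N(1.41) = 0.9207;  N(d₂) = N(1.24) = 0.8925
C = 125·0.9207 − 105·0.9467·0.8925 = 115.0875 − 88.7176 = 26.3699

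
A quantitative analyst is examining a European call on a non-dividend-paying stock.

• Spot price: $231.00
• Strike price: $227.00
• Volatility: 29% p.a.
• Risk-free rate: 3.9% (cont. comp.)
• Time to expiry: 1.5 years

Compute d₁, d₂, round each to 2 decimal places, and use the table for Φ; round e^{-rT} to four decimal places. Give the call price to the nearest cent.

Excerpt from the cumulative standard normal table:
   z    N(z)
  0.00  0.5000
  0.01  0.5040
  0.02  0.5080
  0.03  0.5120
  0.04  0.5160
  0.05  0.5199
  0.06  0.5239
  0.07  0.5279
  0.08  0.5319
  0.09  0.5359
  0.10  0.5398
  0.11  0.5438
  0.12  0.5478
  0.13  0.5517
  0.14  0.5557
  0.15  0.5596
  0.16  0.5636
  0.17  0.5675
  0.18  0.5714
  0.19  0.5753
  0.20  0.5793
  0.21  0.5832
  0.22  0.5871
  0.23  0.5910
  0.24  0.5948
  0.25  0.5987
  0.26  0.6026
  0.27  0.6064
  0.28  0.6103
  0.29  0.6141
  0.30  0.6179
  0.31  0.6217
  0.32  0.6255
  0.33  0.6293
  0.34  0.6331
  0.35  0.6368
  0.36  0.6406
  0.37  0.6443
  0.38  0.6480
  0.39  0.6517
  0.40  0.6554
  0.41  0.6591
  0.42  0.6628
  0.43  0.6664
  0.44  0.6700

T = 1.5;  σ√T = 0.3552
d₁ = [ln(231/227) + (0.039 + ½·0.29²)·1.5] / (σ√T) = (0.0175 + 0.1216) / 0.3552 = 0.3915 ≈ 0.39
d₂ = 0.3915 − 0.3552 = 0.0363 ≈ 0.04
e^(−rT) = e^(−0.039·1.5) = 0.9432
N(d₁) = N(0.39) = 0.6517;  N(d₂) = N(0.04) = 0.5160
C = 231·0.6517 − 227·0.9432·0.5160 = 150.5427 − 110.4789 = 40.0638

$40.06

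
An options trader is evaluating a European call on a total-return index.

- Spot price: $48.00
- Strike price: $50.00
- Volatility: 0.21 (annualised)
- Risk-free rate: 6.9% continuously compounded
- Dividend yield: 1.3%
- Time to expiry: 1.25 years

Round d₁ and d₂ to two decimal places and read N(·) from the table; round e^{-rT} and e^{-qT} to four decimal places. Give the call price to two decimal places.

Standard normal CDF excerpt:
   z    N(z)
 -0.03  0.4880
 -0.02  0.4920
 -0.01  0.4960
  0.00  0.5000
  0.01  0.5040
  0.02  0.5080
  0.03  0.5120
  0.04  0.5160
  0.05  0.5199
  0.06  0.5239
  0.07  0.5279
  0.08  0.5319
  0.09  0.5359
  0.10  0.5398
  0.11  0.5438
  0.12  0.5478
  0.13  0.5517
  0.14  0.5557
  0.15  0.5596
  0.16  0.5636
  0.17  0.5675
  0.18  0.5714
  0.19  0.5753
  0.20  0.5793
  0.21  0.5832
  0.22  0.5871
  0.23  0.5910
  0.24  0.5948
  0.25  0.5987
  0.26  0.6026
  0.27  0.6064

$4.97

σ√T = 0.21·√1.25 = 0.2348
d₁ = [ln(48/50) + (0.069 − 0.013 + 0.21²/2)·1.25] / 0.2348 = [-0.0408 + 0.0976] / 0.2348 = 0.2417 ⇒ 0.24
d₂ = d₁ − σ√T = 0.2417 − 0.2348 = 0.0069 ⇒ 0.01
e^(−qT) = e^(−0.013·1.25) = 0.9839;  e^(−rT) = e^(−0.069·1.25) = 0.9174
N(d₁) = N(0.24) = 0.5948;  N(d₂) = N(0.01) = 0.5040
C = 48·0.9839·0.5948 − 50·0.9174·0.5040 = 28.0907 − 23.1185 = 4.9723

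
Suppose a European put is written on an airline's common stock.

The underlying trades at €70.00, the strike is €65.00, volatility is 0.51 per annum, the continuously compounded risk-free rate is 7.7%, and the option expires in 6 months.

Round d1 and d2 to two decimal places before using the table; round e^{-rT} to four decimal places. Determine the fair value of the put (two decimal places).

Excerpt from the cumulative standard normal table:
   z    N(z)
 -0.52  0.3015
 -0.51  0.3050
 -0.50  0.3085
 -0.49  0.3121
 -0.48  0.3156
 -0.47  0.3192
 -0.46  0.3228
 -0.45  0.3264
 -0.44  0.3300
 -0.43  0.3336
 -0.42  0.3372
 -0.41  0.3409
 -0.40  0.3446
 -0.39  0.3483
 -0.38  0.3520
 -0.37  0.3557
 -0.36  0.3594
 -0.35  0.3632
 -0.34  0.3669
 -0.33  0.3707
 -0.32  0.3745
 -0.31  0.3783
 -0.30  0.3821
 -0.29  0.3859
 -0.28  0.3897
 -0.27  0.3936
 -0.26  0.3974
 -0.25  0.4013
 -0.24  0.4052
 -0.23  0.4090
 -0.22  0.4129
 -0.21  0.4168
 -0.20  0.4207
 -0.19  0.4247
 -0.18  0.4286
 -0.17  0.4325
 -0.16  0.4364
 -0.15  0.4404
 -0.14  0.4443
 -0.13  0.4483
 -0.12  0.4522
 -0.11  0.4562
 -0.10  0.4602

€6.19

σ√T = 0.51·√0.5 = 0.3606
d₁ = [ln(70/65) + (0.077 + ½·0.51²)·0.5] / (σ√T) = (0.0741 + 0.1035) / 0.3606 = 0.4926 → 0.49
d₂ = 0.4926 − 0.3606 = 0.1319 → 0.13
e^(−rT) = e^(−0.077·0.5) = 0.9622
P = 65·0.9622·N(-0.13) − 70·N(-0.49) = 65·0.9622·0.4483 − 70·0.3121 = 28.0380 − 21.8470 = 6.1910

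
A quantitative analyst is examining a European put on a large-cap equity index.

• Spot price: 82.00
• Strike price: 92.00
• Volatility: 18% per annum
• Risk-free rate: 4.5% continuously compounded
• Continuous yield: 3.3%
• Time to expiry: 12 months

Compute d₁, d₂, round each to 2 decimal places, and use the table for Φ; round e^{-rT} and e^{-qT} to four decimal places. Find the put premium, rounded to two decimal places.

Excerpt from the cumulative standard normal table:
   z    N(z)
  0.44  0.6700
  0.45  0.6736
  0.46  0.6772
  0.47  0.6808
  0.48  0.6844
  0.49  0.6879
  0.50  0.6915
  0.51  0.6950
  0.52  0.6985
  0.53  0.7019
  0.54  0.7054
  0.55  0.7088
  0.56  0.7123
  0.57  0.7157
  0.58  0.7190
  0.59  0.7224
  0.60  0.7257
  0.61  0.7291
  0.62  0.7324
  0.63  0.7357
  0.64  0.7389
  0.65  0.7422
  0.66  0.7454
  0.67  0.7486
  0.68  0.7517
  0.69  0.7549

11.26

σ√T = 0.18·√1 = 0.1800
d₁ = [ln(82/92) + (0.045 − 0.033 + 0.18²/2)·1] / 0.1800 = [-0.1151 + 0.0282] / 0.1800 = -0.4826 → -0.48
d₂ = d₁ − σ√T = -0.4826 − 0.1800 = -0.6626 → -0.66
e^(−qT) = e^(−0.033·1) = 0.9675;  e^(−rT) = e^(−0.045·1) = 0.9560
N(−d₂) = N(0.66) = 0.7454;  N(−d₁) = N(0.48) = 0.6844
P = 92·0.9560·0.7454 − 82·0.9675·0.6844 = 65.5594 − 54.2969 = 11.2625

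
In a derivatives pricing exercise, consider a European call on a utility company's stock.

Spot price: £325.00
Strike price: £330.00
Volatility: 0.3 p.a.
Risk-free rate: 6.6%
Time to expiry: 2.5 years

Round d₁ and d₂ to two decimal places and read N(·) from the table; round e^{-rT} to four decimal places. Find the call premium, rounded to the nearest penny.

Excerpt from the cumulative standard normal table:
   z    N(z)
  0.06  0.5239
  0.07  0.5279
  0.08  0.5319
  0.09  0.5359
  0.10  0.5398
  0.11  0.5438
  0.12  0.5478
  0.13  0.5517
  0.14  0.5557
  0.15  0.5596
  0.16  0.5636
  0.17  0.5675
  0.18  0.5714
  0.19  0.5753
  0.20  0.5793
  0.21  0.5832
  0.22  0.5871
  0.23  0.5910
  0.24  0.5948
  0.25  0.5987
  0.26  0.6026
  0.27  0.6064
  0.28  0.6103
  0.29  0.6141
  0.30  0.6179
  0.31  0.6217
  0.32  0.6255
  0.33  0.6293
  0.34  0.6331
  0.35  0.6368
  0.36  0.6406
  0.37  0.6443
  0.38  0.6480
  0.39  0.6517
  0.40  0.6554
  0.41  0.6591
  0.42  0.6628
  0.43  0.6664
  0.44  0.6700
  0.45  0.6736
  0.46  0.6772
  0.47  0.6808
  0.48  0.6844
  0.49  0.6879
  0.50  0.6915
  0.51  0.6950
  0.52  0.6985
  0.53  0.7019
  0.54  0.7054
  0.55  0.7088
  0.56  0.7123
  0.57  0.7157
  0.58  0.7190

σ√T = 0.3·√2.5 = 0.4743
d₁ = [ln(325/330) + (0.066 + 0.3²/2)·2.5] / 0.4743 = [-0.0153 + 0.2775] / 0.4743 = 0.5528 which rounds to 0.55
d₂ = d₁ − σ√T = 0.5528 − 0.4743 = 0.0785 which rounds to 0.08
exp(−rT) = exp(−0.066·2.5) = 0.8479
N(d₁) = N(0.55) = 0.7088;  N(d₂) = N(0.08) = 0.5319
C = 325·0.7088 − 330·0.8479·0.5319 = 230.3600 − 148.8293 = 81.5307

£81.53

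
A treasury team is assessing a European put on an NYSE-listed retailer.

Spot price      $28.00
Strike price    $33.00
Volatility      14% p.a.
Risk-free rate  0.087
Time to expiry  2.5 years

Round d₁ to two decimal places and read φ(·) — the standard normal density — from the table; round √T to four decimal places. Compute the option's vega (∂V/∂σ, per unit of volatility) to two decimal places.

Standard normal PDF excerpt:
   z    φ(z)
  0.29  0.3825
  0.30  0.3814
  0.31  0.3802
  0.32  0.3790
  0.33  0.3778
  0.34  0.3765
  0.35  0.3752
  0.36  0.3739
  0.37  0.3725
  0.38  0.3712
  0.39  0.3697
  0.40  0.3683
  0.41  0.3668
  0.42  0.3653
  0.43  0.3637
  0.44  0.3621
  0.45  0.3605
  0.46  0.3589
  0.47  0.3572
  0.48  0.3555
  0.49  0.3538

T = 2.5;  σ√T = 0.2214
d₁ = [ln(28/33) + (0.087 + 0.14²/2)·2.5] / 0.2214 = [-0.1643 + 0.2420] / 0.2214 = 0.3510 → 0.35
√T = √2.5 = 1.5811
φ(d₁) = φ(0.35) = 0.3752
vega = S·φ(d₁)·√T = 28·0.3752·1.5811 = 16.6104

16.61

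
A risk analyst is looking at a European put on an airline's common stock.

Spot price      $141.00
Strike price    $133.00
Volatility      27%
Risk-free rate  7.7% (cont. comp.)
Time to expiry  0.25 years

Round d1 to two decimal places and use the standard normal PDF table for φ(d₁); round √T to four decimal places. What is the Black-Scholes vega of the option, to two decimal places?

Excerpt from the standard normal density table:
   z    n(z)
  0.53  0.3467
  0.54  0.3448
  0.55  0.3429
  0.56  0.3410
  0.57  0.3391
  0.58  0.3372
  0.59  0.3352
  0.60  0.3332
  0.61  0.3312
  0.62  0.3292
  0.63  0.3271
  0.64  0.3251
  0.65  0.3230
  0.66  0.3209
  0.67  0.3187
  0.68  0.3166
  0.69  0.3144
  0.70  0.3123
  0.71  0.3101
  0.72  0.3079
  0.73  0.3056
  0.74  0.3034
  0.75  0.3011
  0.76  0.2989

22.92

σ√T = 0.27 × 0.5000 = 0.1350
d₁ = [ln(141/133) + (0.077 + 0.27²/2)·0.25] / 0.1350 = [0.0584 + 0.0284] / 0.1350 = 0.6428 ≈ 0.64
√T = √0.25 = 0.5000
φ(d₁) = φ(0.64) = 0.3251
vega = S·φ(d₁)·√T = 141·0.3251·0.5000 = 22.9196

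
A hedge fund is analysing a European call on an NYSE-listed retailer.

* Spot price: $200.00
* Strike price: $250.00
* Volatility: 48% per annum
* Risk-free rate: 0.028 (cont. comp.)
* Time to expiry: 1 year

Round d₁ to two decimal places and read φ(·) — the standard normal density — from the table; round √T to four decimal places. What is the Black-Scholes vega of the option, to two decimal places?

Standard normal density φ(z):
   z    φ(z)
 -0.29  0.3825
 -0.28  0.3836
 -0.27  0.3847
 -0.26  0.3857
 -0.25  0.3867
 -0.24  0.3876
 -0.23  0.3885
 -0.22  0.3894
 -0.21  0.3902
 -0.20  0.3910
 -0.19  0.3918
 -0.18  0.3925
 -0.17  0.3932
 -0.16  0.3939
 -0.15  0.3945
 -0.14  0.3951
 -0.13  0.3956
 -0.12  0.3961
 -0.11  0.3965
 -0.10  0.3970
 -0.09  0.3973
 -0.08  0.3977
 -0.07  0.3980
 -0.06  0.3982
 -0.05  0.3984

σ√T = 0.48 × 1.0000 = 0.4800
d₁ = [ln(200/250) + (0.028 + 0.48²/2)·1] / 0.4800 = [-0.2231 + 0.1432] / 0.4800 = -0.1665 → -0.17
√T = √1 = 1.0000
φ(d₁) = φ(-0.17) = 0.3932
vega = S·φ(d₁)·√T = 200·0.3932·1.0000 = 78.6400
(Call and put vega coincide under Black-Scholes.)

78.64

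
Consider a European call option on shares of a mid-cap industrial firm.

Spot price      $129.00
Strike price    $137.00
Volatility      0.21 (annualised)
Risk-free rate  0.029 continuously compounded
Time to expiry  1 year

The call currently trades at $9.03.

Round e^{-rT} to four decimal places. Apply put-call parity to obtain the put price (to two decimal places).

$13.11

e^(−rT) = e^(−0.029·1) = 0.9714
Put-call parity: C − P = S − K·e^(−rT) = 129 − 137·0.9714 = 129 − 133.0818 = -4.0818
P = C − (C − P) = 9.03 − (-4.0818) = 13.1118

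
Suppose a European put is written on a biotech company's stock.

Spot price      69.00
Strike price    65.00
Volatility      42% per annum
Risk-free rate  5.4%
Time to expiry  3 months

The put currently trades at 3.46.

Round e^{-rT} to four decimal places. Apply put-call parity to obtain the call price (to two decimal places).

e^(−rT) = e^(−0.054·0.25) = 0.9866
Put-call parity: C − P = S − K·e^(−rT) = 69 − 65·0.9866 = 69 − 64.1290 = 4.8710
C = P + (C − P) = 3.46 + (4.8710) = 8.3310

8.33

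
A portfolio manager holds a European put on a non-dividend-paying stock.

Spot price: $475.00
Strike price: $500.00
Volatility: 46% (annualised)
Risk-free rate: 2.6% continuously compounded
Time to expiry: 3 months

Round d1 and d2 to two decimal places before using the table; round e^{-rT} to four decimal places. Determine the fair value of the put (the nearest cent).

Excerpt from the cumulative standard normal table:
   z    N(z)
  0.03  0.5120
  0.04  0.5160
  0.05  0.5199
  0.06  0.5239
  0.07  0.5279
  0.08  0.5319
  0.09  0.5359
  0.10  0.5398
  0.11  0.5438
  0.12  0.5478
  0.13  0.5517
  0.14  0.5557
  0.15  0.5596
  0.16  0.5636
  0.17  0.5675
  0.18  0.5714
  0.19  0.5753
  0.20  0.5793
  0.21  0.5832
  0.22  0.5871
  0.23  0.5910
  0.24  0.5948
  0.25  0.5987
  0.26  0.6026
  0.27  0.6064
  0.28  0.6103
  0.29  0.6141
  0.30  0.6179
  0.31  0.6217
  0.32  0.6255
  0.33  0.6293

σ√T = 0.46·√0.25 = 0.2300
d₁ = [ln(475/500) + (0.026 + 0.46²/2)·0.25] / 0.2300 = [-0.0513 + 0.0330] / 0.2300 = -0.0798 ⇒ -0.08
d₂ = d₁ − σ√T = -0.0798 − 0.2300 = -0.3098 ⇒ -0.31
exp(−rT) = exp(−0.026·0.25) = 0.9935
P = 500·0.9935·N(0.31) − 475·N(0.08) = 500·0.9935·0.6217 − 475·0.5319 = 308.8295 − 252.6525 = 56.1770

$56.18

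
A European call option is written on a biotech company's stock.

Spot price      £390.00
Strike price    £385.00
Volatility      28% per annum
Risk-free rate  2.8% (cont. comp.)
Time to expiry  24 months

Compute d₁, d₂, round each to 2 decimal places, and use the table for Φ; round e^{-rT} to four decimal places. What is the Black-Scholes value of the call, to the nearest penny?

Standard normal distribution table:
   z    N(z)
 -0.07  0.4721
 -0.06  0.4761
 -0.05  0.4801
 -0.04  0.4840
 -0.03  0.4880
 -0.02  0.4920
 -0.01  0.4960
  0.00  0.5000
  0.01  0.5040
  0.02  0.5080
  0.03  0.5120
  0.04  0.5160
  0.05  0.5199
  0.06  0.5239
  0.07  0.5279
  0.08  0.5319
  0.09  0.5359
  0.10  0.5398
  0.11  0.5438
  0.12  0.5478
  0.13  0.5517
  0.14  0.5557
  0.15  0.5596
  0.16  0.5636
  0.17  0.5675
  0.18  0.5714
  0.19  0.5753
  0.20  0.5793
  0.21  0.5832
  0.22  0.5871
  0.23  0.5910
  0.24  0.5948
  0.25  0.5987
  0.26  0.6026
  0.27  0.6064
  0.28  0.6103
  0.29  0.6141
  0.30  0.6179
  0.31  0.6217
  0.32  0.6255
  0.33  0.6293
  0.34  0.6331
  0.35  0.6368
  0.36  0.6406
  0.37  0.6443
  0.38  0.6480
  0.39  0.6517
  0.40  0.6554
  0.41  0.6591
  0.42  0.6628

£72.18

σ√T = 0.28·√2 = 0.3960
d₁ = [ln(390/385) + (0.028 + ½·0.28²)·2] / (σ√T) = (0.0129 + 0.1344) / 0.3960 = 0.3720 ≈ 0.37
d₂ = 0.3720 − 0.3960 = -0.0240 ≈ -0.02
e^(−rT) = e^(−0.028·2) = 0.9455
C = 390·N(0.37) − 385·0.9455·N(-0.02) = 390·0.6443 − 385·0.9455·0.4920 = 251.2770 − 179.0966 = 72.1804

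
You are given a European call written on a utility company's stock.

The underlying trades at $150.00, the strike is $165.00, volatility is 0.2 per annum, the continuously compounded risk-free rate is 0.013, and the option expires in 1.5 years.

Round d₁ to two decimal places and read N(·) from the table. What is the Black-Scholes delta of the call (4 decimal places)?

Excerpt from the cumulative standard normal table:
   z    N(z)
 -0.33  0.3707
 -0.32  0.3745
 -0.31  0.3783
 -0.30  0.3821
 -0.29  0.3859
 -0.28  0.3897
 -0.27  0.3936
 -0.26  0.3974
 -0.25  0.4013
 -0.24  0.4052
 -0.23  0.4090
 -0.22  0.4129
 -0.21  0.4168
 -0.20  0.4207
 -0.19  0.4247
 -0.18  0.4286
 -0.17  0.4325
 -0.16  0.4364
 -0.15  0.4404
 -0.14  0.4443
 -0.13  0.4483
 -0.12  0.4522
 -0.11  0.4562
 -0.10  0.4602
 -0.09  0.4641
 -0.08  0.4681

0.4247

σ√T = 0.2·√1.5 = 0.2449
d₁ = [ln(150/165) + (0.013 + ½·0.2²)·1.5] / (σ√T) = (-0.0953 + 0.0495) / 0.2449 = -0.1870 ≈ -0.19
N(d₁) = N(-0.19) = 0.4247
Δ_call = N(d₁) = 0.4247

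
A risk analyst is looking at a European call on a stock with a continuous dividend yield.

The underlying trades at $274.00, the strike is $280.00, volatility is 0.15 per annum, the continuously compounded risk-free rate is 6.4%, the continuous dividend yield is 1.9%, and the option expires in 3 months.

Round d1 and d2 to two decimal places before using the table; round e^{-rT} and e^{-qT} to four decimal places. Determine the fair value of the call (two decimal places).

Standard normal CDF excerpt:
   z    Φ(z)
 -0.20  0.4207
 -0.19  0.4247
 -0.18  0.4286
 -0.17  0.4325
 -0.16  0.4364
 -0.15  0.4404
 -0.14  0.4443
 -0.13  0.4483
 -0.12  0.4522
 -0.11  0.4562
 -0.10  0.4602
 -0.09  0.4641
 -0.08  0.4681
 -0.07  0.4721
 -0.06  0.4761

$7.40

T = 0.25;  σ√T = 0.0750
d₁ = [ln(274/280) + (0.064 − 0.019 + 0.15²/2)·0.25] / 0.0750 = [-0.0217 + 0.0141] / 0.0750 = -0.1013 ≈ -0.10
d₂ = d₁ − σ√T = -0.1013 − 0.0750 = -0.1763 ≈ -0.18
exp(−qT) = exp(−0.019·0.25) = 0.9953;  exp(−rT) = exp(−0.064·0.25) = 0.9841
N(d₁) = N(-0.10) = 0.4602;  N(d₂) = N(-0.18) = 0.4286
C = 274·0.9953·0.4602 − 280·0.9841·0.4286 = 125.5022 − 118.0999 = 7.4023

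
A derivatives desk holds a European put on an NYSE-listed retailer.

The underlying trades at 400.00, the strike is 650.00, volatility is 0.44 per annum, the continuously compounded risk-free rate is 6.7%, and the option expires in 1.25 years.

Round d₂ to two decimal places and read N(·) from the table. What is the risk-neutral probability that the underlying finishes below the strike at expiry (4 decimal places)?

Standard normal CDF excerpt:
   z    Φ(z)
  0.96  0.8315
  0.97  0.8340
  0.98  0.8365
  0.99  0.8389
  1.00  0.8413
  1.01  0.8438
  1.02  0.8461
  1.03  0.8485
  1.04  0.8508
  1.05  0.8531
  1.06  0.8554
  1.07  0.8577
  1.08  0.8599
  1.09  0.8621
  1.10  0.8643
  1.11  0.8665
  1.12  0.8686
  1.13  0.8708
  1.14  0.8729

0.8554

T = 1.25;  σ√T = 0.4919
d₁ = [ln(400/650) + (0.067 + 0.44²/2)·1.25] / 0.4919 = [-0.4855 + 0.2047] / 0.4919 = -0.5707 ≈ -0.57
d₂ = d₁ − σ√T = -0.5707 − 0.4919 = -1.0627 ≈ -1.06
Pr(exercise) under Q = N(−d₂) = N(1.06) = 0.8554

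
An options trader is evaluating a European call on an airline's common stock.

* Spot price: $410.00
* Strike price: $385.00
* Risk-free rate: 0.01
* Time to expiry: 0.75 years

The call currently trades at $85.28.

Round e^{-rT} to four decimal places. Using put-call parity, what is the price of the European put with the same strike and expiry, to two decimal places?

$57.39

e^(−rT) = e^(−0.01·0.75) = 0.9925
Put-call parity: C − P = S − K·e^(−rT) = 410 − 385·0.9925 = 410 − 382.1125 = 27.8875
P = C − (C − P) = 85.28 − (27.8875) = 57.3925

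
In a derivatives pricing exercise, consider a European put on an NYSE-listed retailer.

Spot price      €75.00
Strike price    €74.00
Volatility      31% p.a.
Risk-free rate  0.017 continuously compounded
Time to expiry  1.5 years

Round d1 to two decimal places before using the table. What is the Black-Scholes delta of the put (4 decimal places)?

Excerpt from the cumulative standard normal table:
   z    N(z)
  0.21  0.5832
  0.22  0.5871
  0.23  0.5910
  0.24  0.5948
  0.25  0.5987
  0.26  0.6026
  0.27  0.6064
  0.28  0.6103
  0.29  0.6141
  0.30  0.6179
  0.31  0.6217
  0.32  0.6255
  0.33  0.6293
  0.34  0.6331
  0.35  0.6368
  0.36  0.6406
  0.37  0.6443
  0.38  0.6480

T = 1.5;  σ√T = 0.3797
d₁ = [ln(75/74) + (0.017 + ½·0.31²)·1.5] / (σ√T) = (0.0134 + 0.0976) / 0.3797 = 0.2924 ≈ 0.29
N(d₁) = N(0.29) = 0.6141
Δ_put = N(d₁) − 1 = 0.6141 − 1 = -0.3859

-0.3859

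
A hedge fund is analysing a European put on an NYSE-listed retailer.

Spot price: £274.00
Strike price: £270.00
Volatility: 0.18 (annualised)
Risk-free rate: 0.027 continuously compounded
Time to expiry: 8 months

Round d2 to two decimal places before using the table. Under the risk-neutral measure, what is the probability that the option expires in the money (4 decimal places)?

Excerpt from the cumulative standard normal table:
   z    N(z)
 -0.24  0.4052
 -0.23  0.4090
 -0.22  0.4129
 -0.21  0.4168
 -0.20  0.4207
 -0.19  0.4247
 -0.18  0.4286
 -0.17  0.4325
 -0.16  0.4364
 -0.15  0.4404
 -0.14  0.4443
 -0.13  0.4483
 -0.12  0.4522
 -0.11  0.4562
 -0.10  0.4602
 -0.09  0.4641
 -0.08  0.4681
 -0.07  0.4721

0.4404

σ√T = 0.18 × 0.8165 = 0.1470
d₁ = [ln(274/270) + (0.027 + ½·0.18²)·0.6667] / (σ√T) = (0.0147 + 0.0288) / 0.1470 = 0.2960 → 0.30
d₂ = 0.2960 − 0.1470 = 0.1491 → 0.15
Pr(exercise) under Q = N(−d₂) = N(-0.15) = 0.4404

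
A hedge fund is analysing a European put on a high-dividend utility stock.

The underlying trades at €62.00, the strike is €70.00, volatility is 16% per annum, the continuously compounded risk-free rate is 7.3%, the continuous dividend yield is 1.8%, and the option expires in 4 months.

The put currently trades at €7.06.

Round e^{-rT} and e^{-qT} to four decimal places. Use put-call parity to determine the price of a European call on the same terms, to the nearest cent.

exp(−qT) = exp(−0.018·0.3333) = 0.9940;  exp(−rT) = exp(−0.073·0.3333) = 0.9760
Put-call parity: C − P = S·e^(−qT) − K·e^(−rT) = 62·0.9940 − 70·0.9760 = 61.6280 − 68.3200 = -6.6920
C = P + (C − P) = 7.06 + (-6.6920) = 0.3680

€0.37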